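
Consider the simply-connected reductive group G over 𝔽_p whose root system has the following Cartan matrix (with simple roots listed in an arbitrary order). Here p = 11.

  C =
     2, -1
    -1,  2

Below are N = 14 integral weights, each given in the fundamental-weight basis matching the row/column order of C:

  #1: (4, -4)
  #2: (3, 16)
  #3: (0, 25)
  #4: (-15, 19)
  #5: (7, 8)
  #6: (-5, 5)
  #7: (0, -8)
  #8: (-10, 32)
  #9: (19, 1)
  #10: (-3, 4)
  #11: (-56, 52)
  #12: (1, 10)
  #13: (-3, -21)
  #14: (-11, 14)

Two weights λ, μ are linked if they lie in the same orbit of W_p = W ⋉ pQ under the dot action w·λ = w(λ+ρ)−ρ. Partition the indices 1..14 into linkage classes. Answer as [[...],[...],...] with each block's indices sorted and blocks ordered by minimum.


Type A_2, rank 2, |W|=6; reorder rows/cols to standard.

Folding the 14 weights λ_j+ρ into Ā_11 (reps in the given 2-coord order):

  [1] (2, 3) · [2] (6, 1) · [3] (6, 1) · [4] (2, 3) · [5] (2, 3) · [6] (4, 2) · [7] (6, 1) · [8] (0, 9) · [9] (0, 9) · [10] (2, 3) · [11] (0, 9) · [12] (0, 9) · [13] (0, 9) · [14] (6, 1)

4 distinct reps among the 14 weights ⇒ 4 W_11-linkage classes:

[[1, 4, 5, 10], [2, 3, 7, 14], [6], [8, 9, 11, 12, 13]]


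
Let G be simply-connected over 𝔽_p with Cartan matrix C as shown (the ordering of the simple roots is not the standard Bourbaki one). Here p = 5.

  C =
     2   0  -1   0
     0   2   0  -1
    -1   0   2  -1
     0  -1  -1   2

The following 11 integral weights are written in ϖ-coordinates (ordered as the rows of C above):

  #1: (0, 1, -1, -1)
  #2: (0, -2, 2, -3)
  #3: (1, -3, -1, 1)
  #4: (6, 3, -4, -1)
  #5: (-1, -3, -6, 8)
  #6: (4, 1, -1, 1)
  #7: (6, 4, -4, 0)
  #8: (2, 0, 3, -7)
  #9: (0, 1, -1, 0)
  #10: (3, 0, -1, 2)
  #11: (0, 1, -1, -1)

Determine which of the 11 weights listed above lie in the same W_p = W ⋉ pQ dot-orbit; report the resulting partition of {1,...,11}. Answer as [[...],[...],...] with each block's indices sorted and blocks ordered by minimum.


Cartan matrix: type A_4 (|W|=120); un-permuting the 4 rows.

Each λ_j+ρ reduced to Ā_5; 4-tuples below use C's row order:

    λ_1 → (1, 2, 0, 0)
    λ_2 → (1, 2, 0, 1)
    λ_3 → (2, 2, 0, 0)
    λ_4 → (1, 2, 0, 1)
    λ_5 → (1, 2, 0, 0)
    λ_6 → (1, 2, 0, 0)
    λ_7 → (1, 2, 0, 0)
    λ_8 → (1, 2, 0, 1)
    λ_9 → (1, 2, 0, 1)
    λ_10 → (1, 2, 0, 1)
    λ_11 → (1, 2, 0, 0)

The 11 indices split into 3 linkage classes (same alcove rep ⇔ same W_5-dot-orbit):

[[1, 5, 6, 7, 11], [2, 4, 8, 9, 10], [3]]


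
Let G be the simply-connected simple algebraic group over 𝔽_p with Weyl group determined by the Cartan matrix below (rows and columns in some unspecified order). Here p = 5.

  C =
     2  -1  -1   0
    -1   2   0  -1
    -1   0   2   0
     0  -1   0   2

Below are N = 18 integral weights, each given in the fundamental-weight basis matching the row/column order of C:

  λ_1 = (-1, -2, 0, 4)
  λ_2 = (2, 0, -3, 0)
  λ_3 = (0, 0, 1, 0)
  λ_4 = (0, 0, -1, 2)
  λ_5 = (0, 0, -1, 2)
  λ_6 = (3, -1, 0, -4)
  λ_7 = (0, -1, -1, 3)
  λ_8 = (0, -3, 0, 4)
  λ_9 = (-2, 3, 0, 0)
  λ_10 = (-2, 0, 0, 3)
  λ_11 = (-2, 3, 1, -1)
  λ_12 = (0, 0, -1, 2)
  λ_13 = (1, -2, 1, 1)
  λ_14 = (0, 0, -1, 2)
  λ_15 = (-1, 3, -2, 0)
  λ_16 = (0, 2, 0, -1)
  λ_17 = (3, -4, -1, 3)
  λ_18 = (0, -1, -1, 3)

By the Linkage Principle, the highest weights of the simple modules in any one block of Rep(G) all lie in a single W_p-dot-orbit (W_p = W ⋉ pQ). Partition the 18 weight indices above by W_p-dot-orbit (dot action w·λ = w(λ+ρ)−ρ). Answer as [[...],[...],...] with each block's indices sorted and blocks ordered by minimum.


C ↔ A_4 under row/col permutation; |W(A_4)| = 120.

λ_j+ρ reflected into Ā_5 (⟨·,θ^∨⟩≤5); 4-tuples as given:

  λ_1 → (1, 0, 0, 4);  λ_2 → (1, 1, 2, 1);  λ_3 → (1, 1, 2, 1);  λ_4 → (1, 1, 0, 3);  λ_5 → (1, 1, 0, 3);  λ_6 → (1, 3, 1, 0);  λ_7 → (1, 0, 0, 4);  λ_8 → (1, 1, 0, 3);  λ_9 → (1, 3, 0, 1);  λ_10 → (1, 0, 0, 4);  λ_11 → (1, 3, 1, 0);  λ_12 → (1, 1, 0, 3);  λ_13 → (1, 1, 2, 1);  λ_14 → (1, 1, 0, 3);  λ_15 → (1, 3, 0, 1);  λ_16 → (1, 3, 1, 0);  λ_17 → (1, 3, 0, 1);  λ_18 → (1, 0, 0, 4)

The 18 indices split into 5 linkage classes (same alcove rep ⇔ same W_5-dot-orbit):

[[1, 7, 10, 18], [2, 3, 13], [4, 5, 8, 12, 14], [6, 11, 16], [9, 15, 17]]


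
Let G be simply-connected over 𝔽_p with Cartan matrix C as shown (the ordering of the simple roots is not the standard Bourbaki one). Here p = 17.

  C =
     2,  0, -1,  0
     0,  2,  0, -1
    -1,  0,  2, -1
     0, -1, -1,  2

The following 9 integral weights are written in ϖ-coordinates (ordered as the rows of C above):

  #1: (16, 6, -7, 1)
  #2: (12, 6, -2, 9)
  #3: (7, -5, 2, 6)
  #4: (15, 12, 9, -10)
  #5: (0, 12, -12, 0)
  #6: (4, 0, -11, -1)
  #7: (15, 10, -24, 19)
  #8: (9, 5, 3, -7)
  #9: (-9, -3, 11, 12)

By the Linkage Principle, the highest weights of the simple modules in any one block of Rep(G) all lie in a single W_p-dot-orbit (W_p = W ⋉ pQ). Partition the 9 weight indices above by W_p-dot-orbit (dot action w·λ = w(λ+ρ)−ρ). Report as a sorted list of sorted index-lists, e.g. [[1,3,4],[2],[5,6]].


Type A_4, rank 4, |W|=120; reorder rows/cols to standard.

Each λ_j+ρ reduced to Ā_17; 4-tuples below use C's row order:

  [1] (8, 0, 2, 4) · [2] (0, 5, 1, 4) · [3] (7, 3, 3, 3) · [4] (3, 9, 1, 0) · [5] (1, 3, 9, 1) · [6] (0, 5, 1, 4) · [7] (7, 3, 3, 3) · [8] (8, 0, 2, 4) · [9] (0, 6, 4, 5)

These 9 weights hit 6 W_17-dot-orbits; sizes (2, 2, 2, 1, 1, 1):

[[1, 8], [2, 6], [3, 7], [4], [5], [9]]


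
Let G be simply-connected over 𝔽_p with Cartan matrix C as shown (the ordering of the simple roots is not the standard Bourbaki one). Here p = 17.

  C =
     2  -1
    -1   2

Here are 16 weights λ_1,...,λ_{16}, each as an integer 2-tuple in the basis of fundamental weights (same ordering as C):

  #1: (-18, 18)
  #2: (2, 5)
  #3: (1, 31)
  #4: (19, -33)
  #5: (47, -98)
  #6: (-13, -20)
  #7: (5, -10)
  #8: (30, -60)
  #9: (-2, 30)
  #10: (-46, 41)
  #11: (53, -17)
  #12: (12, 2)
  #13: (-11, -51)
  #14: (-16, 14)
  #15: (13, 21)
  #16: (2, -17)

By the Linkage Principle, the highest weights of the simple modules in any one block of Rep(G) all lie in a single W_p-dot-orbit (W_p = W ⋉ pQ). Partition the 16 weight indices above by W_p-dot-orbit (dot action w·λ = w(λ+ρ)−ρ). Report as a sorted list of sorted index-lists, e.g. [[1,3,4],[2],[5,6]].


C ↔ A_2 under row/col permutation; |W(A_2)| = 6.

W_17-reps of the 16 weights in Ā_17 (same 2-coord order as C):

  λ_1+ρ ↦ (15, 0) · λ_2+ρ ↦ (3, 6) · λ_3+ρ ↦ (15, 0) · λ_4+ρ ↦ (3, 2) · λ_5+ρ ↦ (3, 2) · λ_6+ρ ↦ (3, 2) · λ_7+ρ ↦ (3, 6) · λ_8+ρ ↦ (3, 6) · λ_9+ρ ↦ (13, 3) · λ_10+ρ ↦ (3, 6) · λ_11+ρ ↦ (13, 3) · λ_12+ρ ↦ (13, 3) · λ_13+ρ ↦ (1, 9) · λ_14+ρ ↦ (15, 0) · λ_15+ρ ↦ (3, 2) · λ_16+ρ ↦ (13, 3)

Grouping the 16 weights by Ā_17-representative: 5 linkage classes.

[[1, 3, 14], [2, 7, 8, 10], [4, 5, 6, 15], [9, 11, 12, 16], [13]]


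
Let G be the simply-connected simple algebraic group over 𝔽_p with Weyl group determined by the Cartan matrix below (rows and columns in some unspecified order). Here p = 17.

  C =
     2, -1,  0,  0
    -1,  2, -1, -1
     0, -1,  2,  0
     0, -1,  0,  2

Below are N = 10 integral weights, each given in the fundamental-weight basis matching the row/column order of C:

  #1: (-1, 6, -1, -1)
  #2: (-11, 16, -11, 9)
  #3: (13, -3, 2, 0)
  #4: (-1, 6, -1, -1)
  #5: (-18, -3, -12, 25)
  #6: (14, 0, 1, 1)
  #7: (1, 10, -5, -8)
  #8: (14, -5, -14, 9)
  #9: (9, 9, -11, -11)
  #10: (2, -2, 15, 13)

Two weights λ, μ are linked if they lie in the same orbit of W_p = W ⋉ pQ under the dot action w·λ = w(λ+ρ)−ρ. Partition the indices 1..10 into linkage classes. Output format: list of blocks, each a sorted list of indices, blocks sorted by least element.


Root system D_4: the 4×4 matrix C matches after relabeling.

λ_j+ρ reflected into Ā_17 (⟨·,θ^∨⟩≤17); 4-tuples as given:

  [1] (0, 7, 0, 0);  [2] (0, 7, 0, 0);  [3] (12, 1, 1, 1);  [4] (0, 7, 0, 0);  [5] (2, 0, 4, 7);  [6] (12, 1, 1, 1);  [7] (2, 0, 4, 7);  [8] (2, 0, 4, 7);  [9] (0, 7, 0, 0);  [10] (12, 1, 1, 1)

3 distinct reps among the 10 weights ⇒ 3 W_17-linkage classes:

[[1, 2, 4, 9], [3, 6, 10], [5, 7, 8]]


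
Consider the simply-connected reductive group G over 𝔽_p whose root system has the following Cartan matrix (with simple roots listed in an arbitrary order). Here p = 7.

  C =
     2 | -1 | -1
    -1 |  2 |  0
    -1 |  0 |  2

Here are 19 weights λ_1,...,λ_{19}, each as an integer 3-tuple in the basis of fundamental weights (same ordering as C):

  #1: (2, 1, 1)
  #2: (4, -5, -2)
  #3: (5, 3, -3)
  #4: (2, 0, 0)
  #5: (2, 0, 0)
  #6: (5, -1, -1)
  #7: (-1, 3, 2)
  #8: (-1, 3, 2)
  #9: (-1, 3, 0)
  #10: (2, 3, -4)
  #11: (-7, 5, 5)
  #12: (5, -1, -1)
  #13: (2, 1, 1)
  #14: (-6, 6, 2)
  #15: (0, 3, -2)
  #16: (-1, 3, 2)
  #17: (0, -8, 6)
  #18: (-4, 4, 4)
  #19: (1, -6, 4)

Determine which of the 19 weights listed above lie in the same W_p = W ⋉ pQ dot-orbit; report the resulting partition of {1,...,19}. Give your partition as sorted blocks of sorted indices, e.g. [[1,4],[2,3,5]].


Type A_3, rank 3, |W|=24; reorder rows/cols to standard.

Alcove-folded reps (p=7, 19 weights, presented ϖ-order):

    [1] (3, 2, 2)
    [2] (0, 4, 1)
    [3] (3, 1, 1)
    [4] (3, 1, 1)
    [5] (3, 1, 1)
    [6] (6, 0, 0)
    [7] (0, 4, 3)
    [8] (0, 4, 3)
    [9] (0, 4, 1)
    [10] (0, 4, 3)
    [11] (6, 0, 0)
    [12] (6, 0, 0)
    [13] (3, 2, 2)
    [14] (3, 2, 2)
    [15] (0, 4, 1)
    [16] (0, 4, 3)
    [17] (6, 0, 0)
    [18] (3, 2, 2)
    [19] (3, 2, 2)

Linkage partition of the 19 weights (5 classes, p=7):

[[1, 13, 14, 18, 19], [2, 9, 15], [3, 4, 5], [6, 11, 12, 17], [7, 8, 10, 16]]


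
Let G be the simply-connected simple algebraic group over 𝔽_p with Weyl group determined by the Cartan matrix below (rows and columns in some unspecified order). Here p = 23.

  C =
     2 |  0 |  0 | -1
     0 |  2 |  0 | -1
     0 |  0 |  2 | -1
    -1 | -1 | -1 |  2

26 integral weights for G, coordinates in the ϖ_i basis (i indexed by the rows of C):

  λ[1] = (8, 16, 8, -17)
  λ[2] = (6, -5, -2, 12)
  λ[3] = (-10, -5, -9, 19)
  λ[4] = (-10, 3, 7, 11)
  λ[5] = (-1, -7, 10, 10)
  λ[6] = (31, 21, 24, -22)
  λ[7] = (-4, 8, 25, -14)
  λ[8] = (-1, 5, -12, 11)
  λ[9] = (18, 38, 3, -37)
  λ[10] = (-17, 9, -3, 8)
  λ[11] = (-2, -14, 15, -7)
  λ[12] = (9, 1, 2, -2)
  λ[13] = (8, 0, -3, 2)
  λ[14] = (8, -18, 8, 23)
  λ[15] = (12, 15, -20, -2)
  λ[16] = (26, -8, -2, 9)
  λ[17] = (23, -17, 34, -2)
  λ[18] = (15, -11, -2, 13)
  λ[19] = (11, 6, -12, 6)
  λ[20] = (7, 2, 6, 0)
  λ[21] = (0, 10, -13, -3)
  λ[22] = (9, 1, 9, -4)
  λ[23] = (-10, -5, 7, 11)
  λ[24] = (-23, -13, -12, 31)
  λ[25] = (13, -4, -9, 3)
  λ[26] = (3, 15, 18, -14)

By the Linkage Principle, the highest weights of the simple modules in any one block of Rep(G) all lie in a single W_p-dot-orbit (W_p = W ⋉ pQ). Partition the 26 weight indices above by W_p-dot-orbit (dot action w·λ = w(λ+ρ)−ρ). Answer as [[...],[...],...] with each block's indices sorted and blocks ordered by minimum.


Type D_4, rank 4, |W|=192; reorder rows/cols to standard.

Folding the 26 weights λ_j+ρ into Ā_23 (reps in the given 4-coord order):

  [1] (7, 1, 7, 2)
  [2] (7, 4, 1, 3)
  [3] (8, 3, 7, 1)
  [4] (8, 3, 7, 1)
  [5] (0, 6, 11, 1)
  [6] (9, 1, 2, 1)
  [7] (9, 3, 6, 1)
  [8] (0, 6, 11, 1)
  [9] (9, 3, 6, 1)
  [10] (7, 1, 7, 2)
  [11] (9, 3, 6, 1)
  [12] (9, 1, 2, 1)
  [13] (9, 1, 2, 1)
  [14] (7, 1, 7, 2)
  [15] (7, 4, 1, 3)
  [16] (7, 1, 7, 2)
  [17] (0, 6, 11, 1)
  [18] (9, 3, 6, 1)
  [19] (8, 3, 7, 1)
  [20] (8, 3, 7, 1)
  [21] (9, 1, 2, 1)
  [22] (7, 1, 7, 2)
  [23] (8, 3, 7, 1)
  [24] (9, 1, 2, 1)
  [25] (7, 4, 1, 3)
  [26] (9, 3, 6, 1)

These 26 weights hit 6 W_23-dot-orbits; sizes (5, 3, 5, 3, 5, 5):

[[1, 10, 14, 16, 22], [2, 15, 25], [3, 4, 19, 20, 23], [5, 8, 17], [6, 12, 13, 21, 24], [7, 9, 11, 18, 26]]


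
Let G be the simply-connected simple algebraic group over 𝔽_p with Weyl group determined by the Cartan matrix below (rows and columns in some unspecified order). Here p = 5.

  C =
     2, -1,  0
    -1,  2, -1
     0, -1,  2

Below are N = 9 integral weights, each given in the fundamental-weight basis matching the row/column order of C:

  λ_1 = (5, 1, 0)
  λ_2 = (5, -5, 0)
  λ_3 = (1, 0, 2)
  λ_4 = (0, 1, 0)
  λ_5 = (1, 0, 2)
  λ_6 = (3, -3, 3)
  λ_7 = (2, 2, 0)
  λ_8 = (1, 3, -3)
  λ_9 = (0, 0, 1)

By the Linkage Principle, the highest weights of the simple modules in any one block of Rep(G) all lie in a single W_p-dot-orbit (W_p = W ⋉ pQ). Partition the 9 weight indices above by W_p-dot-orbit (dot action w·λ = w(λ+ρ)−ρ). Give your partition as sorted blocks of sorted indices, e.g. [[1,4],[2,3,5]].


Dynkin diagram of C (from the 4 off-diagonal −1 entries): A_3.

W_5-reps of the 9 weights in Ā_5 (same 3-coord order as C):

  λ_1+ρ ↦ (1, 1, 2);  λ_2+ρ ↦ (1, 1, 2);  λ_3+ρ ↦ (1, 1, 2);  λ_4+ρ ↦ (1, 2, 1);  λ_5+ρ ↦ (1, 1, 2);  λ_6+ρ ↦ (1, 2, 1);  λ_7+ρ ↦ (1, 2, 1);  λ_8+ρ ↦ (1, 2, 1);  λ_9+ρ ↦ (1, 1, 2)

Linkage partition of the 9 weights (2 classes, p=5):

[[1, 2, 3, 5, 9], [4, 6, 7, 8]]


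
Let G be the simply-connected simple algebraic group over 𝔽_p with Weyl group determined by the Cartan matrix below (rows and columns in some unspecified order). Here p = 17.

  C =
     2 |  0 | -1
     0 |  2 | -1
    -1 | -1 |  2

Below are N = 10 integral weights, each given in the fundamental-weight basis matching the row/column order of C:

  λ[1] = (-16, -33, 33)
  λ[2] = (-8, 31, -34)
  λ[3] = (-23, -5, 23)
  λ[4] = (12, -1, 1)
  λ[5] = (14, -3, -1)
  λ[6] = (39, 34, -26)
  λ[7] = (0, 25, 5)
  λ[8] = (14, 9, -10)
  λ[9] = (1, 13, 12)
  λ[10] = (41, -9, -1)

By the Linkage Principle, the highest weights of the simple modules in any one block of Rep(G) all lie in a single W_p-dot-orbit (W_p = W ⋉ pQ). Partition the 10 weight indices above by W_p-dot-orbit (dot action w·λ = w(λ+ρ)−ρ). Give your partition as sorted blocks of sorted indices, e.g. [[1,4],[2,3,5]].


Root system A_3: the 3×3 matrix C matches after relabeling.

Folding the 10 weights λ_j+ρ into Ā_17 (reps in the given 3-coord order):

  λ_1 → (13, 0, 2) · λ_2 → (6, 1, 9) · λ_3 → (10, 2, 3) · λ_4 → (13, 0, 2) · λ_5 → (13, 0, 2) · λ_6 → (6, 1, 9) · λ_7 → (6, 1, 9) · λ_8 → (6, 1, 9) · λ_9 → (10, 2, 3) · λ_10 → (0, 0, 9)

These 10 weights hit 4 W_17-dot-orbits; sizes (3, 4, 2, 1):

[[1, 4, 5], [2, 6, 7, 8], [3, 9], [10]]


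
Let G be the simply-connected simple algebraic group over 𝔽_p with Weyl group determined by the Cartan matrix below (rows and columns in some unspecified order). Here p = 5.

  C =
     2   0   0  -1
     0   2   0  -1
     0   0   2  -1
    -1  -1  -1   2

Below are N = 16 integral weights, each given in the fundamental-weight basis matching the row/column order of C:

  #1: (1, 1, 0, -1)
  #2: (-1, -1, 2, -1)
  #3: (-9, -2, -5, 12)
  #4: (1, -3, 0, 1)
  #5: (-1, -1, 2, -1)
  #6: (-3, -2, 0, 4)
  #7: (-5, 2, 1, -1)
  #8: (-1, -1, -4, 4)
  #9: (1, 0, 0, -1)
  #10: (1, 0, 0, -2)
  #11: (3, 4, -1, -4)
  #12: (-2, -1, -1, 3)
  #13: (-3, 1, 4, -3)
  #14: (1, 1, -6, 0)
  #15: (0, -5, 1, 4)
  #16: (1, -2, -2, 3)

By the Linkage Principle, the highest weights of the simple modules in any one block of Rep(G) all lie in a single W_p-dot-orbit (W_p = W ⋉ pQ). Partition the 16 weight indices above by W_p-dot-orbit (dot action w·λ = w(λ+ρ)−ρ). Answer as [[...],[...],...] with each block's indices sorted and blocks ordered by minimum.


Cartan matrix: type D_4 (|W|=192); un-permuting the 4 rows.

λ_j+ρ reflected into Ā_5 (⟨·,θ^∨⟩≤5); 4-tuples as given:

  [1] (2, 2, 1, 0) · [2] (0, 0, 3, 0) · [3] (0, 1, 2, 1) · [4] (2, 2, 1, 0) · [5] (0, 0, 3, 0) · [6] (1, 0, 0, 1) · [7] (0, 1, 2, 1) · [8] (0, 0, 3, 0) · [9] (2, 1, 1, 0) · [10] (1, 0, 0, 1) · [11] (0, 1, 2, 1) · [12] (1, 0, 0, 1) · [13] (2, 2, 1, 0) · [14] (2, 2, 1, 0) · [15] (2, 1, 1, 0) · [16] (1, 0, 0, 1)

Partition of {1..16} into 5 W_5-dot-orbits:

[[1, 4, 13, 14], [2, 5, 8], [3, 7, 11], [6, 10, 12, 16], [9, 15]]


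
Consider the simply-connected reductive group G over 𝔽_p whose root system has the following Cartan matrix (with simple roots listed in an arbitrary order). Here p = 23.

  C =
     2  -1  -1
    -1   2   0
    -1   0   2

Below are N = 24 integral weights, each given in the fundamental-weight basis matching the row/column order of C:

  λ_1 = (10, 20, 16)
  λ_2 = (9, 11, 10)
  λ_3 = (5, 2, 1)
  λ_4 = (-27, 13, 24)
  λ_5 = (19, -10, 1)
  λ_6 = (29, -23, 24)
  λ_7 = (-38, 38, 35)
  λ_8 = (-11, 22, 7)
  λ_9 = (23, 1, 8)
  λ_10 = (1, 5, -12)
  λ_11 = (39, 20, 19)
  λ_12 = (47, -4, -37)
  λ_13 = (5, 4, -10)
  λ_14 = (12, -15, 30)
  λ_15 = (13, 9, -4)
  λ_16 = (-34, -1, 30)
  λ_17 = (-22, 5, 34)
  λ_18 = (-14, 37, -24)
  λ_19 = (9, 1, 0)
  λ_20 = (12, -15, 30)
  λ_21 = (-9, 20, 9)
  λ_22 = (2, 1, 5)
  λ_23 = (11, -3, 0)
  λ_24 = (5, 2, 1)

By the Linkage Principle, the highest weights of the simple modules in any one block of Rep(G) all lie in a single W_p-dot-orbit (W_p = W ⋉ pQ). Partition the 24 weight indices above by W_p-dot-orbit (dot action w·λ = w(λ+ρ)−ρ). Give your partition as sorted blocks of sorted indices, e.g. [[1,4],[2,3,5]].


Dynkin diagram of C (from the 4 off-diagonal −1 entries): A_3.

Ā_23 reps of the 24 weights (A_3, coords as presented):

  λ_1 → (3, 2, 6) · λ_2 → (10, 2, 1) · λ_3 → (6, 3, 2) · λ_4 → (11, 9, 2) · λ_5 → (11, 9, 2) · λ_6 → (7, 1, 2) · λ_7 → (7, 1, 2) · λ_8 → (8, 13, 2) · λ_9 → (11, 9, 2) · λ_10 → (6, 3, 2) · λ_11 → (6, 3, 2) · λ_12 → (11, 9, 2) · λ_13 → (3, 2, 6) · λ_14 → (7, 1, 2) · λ_15 → (11, 9, 2) · λ_16 → (8, 13, 2) · λ_17 → (6, 3, 2) · λ_18 → (8, 13, 2) · λ_19 → (10, 2, 1) · λ_20 → (7, 1, 2) · λ_21 → (8, 13, 2) · λ_22 → (3, 2, 6) · λ_23 → (10, 2, 1) · λ_24 → (6, 3, 2)

6 distinct reps among the 24 weights ⇒ 6 W_23-linkage classes:

[[1, 13, 22], [2, 19, 23], [3, 10, 11, 17, 24], [4, 5, 9, 12, 15], [6, 7, 14, 20], [8, 16, 18, 21]]


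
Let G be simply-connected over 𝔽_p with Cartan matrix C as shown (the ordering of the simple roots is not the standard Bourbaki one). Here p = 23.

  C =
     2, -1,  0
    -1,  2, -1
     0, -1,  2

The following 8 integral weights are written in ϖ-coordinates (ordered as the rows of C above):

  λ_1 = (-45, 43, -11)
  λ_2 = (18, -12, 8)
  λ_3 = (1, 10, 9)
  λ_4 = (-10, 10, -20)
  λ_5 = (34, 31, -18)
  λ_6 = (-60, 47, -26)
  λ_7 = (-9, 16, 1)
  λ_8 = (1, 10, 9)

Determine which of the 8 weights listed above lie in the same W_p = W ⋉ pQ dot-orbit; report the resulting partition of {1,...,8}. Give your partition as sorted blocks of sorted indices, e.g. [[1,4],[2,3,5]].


Type A_3, rank 3, |W|=24; reorder rows/cols to standard.

W_23-reps of the 8 weights in Ā_23 (same 3-coord order as C):

  1: (2, 11, 10)
  2: (8, 9, 2)
  3: (2, 11, 10)
  4: (8, 9, 2)
  5: (8, 9, 2)
  6: (2, 11, 10)
  7: (8, 9, 2)
  8: (2, 11, 10)

Linkage partition of the 8 weights (2 classes, p=23):

[[1, 3, 6, 8], [2, 4, 5, 7]]


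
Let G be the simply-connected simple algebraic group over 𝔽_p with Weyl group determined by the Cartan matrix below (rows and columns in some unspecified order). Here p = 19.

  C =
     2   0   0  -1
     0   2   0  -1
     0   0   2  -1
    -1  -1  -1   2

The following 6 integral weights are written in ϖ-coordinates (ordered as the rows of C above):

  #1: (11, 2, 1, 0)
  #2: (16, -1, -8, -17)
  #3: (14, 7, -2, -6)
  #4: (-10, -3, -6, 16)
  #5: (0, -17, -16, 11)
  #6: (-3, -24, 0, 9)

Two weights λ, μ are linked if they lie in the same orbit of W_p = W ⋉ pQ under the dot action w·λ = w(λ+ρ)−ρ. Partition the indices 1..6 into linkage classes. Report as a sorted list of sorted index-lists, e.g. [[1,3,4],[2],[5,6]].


Cartan matrix: type D_4 (|W|=192); un-permuting the 4 rows.

W_19-reps of the 6 weights in Ā_19 (same 4-coord order as C):

  λ_1+ρ ↦ (12, 3, 2, 1)
  λ_2+ρ ↦ (12, 3, 2, 1)
  λ_3+ρ ↦ (9, 2, 5, 1)
  λ_4+ρ ↦ (9, 2, 5, 1)
  λ_5+ρ ↦ (12, 3, 2, 1)
  λ_6+ρ ↦ (1, 4, 2, 4)

3 distinct reps among the 6 weights ⇒ 3 W_19-linkage classes:

[[1, 2, 5], [3, 4], [6]]


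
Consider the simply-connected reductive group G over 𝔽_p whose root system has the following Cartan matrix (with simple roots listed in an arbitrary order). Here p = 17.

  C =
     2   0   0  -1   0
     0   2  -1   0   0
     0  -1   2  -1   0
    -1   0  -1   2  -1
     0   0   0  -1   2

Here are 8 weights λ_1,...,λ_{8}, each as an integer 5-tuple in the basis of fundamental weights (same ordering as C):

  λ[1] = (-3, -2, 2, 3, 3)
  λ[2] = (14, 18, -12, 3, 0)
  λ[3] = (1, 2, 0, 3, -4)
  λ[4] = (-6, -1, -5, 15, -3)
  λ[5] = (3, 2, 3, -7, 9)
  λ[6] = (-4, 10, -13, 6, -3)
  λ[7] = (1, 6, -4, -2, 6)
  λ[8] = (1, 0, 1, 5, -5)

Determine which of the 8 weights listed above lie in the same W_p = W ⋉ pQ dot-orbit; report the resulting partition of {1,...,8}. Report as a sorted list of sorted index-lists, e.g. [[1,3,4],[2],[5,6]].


Root system D_5: the 5×5 matrix C matches after relabeling.

W_17-reps of the 8 weights in Ā_17 (same 5-coord order as C):

  1: (2, 1, 2, 2, 4) · 2: (2, 1, 2, 2, 4) · 3: (2, 3, 1, 1, 3) · 4: (5, 0, 4, 1, 2) · 5: (2, 1, 2, 2, 4) · 6: (2, 3, 1, 1, 3) · 7: (2, 3, 1, 1, 3) · 8: (2, 1, 2, 2, 4)

These 8 weights hit 3 W_17-dot-orbits; sizes (4, 3, 1):

[[1, 2, 5, 8], [3, 6, 7], [4]]


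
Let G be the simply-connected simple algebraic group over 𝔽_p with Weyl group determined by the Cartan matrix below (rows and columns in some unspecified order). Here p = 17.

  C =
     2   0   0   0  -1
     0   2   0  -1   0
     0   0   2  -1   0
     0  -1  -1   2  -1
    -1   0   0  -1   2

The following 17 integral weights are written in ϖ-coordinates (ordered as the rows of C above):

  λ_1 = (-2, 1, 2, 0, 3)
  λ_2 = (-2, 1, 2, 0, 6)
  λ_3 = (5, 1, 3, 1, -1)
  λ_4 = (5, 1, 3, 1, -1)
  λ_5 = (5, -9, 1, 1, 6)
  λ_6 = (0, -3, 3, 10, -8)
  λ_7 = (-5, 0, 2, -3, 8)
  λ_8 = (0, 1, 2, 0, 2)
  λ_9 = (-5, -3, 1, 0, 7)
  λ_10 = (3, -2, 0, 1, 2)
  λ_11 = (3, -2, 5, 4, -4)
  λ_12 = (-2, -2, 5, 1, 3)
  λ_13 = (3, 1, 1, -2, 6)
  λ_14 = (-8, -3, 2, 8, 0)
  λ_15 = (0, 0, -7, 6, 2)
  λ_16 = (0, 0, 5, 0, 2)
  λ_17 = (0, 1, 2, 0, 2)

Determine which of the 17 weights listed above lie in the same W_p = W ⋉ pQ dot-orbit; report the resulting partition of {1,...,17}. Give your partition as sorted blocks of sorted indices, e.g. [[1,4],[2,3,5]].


Root system D_5: the 5×5 matrix C matches after relabeling.

W_17-reps of the 17 weights in Ā_17 (same 5-coord order as C):

  1: (1, 2, 3, 1, 3);  2: (1, 2, 3, 1, 3);  3: (6, 2, 4, 2, 0);  4: (6, 2, 4, 2, 0);  5: (6, 2, 4, 2, 0);  6: (6, 2, 4, 2, 0);  7: (4, 1, 1, 1, 3);  8: (1, 2, 3, 1, 3);  9: (4, 1, 1, 1, 3);  10: (4, 1, 1, 1, 3);  11: (1, 1, 6, 1, 3);  12: (1, 1, 6, 1, 3);  13: (4, 1, 1, 1, 3);  14: (1, 2, 3, 1, 3);  15: (1, 1, 6, 1, 3);  16: (1, 1, 6, 1, 3);  17: (1, 2, 3, 1, 3)

The 17 indices split into 4 linkage classes (same alcove rep ⇔ same W_17-dot-orbit):

[[1, 2, 8, 14, 17], [3, 4, 5, 6], [7, 9, 10, 13], [11, 12, 15, 16]]


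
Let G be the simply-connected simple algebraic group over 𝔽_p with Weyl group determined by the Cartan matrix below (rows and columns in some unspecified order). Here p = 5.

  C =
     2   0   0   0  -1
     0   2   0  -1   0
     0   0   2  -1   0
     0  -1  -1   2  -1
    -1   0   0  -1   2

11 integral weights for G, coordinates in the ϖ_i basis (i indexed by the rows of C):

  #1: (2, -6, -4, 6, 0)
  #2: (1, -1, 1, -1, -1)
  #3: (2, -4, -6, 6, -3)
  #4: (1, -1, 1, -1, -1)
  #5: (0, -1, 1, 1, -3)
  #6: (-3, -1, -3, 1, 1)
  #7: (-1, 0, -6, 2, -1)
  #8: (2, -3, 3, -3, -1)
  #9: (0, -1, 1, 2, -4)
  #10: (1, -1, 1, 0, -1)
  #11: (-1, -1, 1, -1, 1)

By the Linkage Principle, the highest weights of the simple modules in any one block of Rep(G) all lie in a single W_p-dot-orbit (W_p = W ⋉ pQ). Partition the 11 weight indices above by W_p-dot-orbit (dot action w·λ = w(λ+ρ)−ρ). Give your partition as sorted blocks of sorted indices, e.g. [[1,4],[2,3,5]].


Root system D_5: the 5×5 matrix C matches after relabeling.

W_5-reps of the 11 weights in Ā_5 (same 5-coord order as C):

  1: (0, 0, 2, 0, 1)
  2: (2, 0, 2, 0, 0)
  3: (2, 0, 2, 0, 0)
  4: (2, 0, 2, 0, 0)
  5: (1, 0, 2, 0, 1)
  6: (2, 0, 2, 0, 0)
  7: (1, 0, 2, 0, 1)
  8: (1, 0, 2, 0, 1)
  9: (2, 0, 2, 0, 0)
  10: (1, 0, 2, 0, 1)
  11: (0, 0, 2, 0, 1)

These 11 weights hit 3 W_5-dot-orbits; sizes (2, 5, 4):

[[1, 11], [2, 3, 4, 6, 9], [5, 7, 8, 10]]


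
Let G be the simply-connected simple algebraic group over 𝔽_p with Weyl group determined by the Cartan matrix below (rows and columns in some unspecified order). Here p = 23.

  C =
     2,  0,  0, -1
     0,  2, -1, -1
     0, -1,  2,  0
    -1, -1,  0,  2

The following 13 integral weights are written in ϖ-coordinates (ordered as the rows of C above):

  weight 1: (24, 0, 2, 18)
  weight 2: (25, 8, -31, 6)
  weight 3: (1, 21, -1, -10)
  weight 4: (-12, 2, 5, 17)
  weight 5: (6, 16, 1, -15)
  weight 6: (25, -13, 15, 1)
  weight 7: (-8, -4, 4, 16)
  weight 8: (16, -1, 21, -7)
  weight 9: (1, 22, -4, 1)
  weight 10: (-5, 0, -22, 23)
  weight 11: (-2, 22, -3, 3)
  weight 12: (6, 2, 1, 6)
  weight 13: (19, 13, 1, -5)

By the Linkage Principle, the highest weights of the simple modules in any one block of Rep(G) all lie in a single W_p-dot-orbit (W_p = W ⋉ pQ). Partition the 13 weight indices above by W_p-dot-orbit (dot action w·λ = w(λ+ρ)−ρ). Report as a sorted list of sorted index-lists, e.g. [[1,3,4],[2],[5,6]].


Cartan matrix: type A_4 (|W|=120); un-permuting the 4 rows.

Each λ_j+ρ reduced to Ā_23; 4-tuples below use C's row order:

  [1] (2, 19, 1, 0) · [2] (7, 3, 7, 4) · [3] (7, 13, 0, 2) · [4] (7, 3, 2, 7) · [5] (7, 3, 2, 7) · [6] (7, 3, 2, 7) · [7] (7, 3, 2, 7) · [8] (1, 6, 6, 0) · [9] (2, 19, 1, 0) · [10] (2, 19, 1, 0) · [11] (2, 19, 1, 0) · [12] (7, 3, 2, 7) · [13] (7, 3, 7, 4)

Linkage partition of the 13 weights (5 classes, p=23):

[[1, 9, 10, 11], [2, 13], [3], [4, 5, 6, 7, 12], [8]]


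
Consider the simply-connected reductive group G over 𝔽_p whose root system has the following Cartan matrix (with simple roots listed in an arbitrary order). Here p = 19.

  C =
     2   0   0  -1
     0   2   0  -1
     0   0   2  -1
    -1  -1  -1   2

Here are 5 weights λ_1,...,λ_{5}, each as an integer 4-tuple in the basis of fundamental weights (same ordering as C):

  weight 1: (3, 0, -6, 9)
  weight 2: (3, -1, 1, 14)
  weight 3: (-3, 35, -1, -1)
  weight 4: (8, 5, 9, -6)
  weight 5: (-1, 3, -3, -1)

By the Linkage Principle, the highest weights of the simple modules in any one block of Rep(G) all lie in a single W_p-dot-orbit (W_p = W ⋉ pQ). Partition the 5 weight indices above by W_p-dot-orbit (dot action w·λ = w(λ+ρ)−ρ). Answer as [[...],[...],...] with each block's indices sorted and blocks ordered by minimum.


Root system D_4: the 4×4 matrix C matches after relabeling.

Alcove-folded reps (p=19, 5 weights, presented ϖ-order):

  [1] (4, 1, 5, 4);  [2] (2, 2, 0, 0);  [3] (2, 2, 0, 0);  [4] (4, 1, 5, 4);  [5] (2, 2, 0, 0)

Partition of {1..5} into 2 W_19-dot-orbits:

[[1, 4], [2, 3, 5]]


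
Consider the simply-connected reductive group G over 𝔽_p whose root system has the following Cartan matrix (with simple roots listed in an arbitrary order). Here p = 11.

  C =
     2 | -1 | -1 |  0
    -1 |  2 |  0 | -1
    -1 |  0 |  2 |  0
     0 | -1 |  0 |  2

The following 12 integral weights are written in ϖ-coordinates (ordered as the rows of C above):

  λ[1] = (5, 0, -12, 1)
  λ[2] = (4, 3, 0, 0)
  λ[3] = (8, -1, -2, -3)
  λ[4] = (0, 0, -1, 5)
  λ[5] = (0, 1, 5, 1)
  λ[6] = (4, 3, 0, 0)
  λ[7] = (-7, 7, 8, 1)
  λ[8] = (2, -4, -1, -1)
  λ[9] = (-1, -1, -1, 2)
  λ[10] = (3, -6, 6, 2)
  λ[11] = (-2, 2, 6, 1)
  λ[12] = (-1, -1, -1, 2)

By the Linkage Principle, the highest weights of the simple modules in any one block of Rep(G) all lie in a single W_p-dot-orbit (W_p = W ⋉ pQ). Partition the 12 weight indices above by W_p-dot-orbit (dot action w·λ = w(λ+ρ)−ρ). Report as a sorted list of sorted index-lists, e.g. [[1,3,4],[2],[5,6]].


C ↔ A_4 under row/col permutation; |W(A_4)| = 120.

λ_j+ρ reflected into Ā_11 (⟨·,θ^∨⟩≤11); 4-tuples as given:

  λ_1 → (1, 2, 6, 2);  λ_2 → (5, 4, 1, 1);  λ_3 → (6, 2, 1, 0);  λ_4 → (1, 1, 0, 6);  λ_5 → (1, 2, 6, 2);  λ_6 → (5, 4, 1, 1);  λ_7 → (6, 2, 1, 0);  λ_8 → (0, 0, 0, 3);  λ_9 → (0, 0, 0, 3);  λ_10 → (1, 2, 6, 2);  λ_11 → (1, 2, 6, 2);  λ_12 → (0, 0, 0, 3)

Linkage partition of the 12 weights (5 classes, p=11):

[[1, 5, 10, 11], [2, 6], [3, 7], [4], [8, 9, 12]]


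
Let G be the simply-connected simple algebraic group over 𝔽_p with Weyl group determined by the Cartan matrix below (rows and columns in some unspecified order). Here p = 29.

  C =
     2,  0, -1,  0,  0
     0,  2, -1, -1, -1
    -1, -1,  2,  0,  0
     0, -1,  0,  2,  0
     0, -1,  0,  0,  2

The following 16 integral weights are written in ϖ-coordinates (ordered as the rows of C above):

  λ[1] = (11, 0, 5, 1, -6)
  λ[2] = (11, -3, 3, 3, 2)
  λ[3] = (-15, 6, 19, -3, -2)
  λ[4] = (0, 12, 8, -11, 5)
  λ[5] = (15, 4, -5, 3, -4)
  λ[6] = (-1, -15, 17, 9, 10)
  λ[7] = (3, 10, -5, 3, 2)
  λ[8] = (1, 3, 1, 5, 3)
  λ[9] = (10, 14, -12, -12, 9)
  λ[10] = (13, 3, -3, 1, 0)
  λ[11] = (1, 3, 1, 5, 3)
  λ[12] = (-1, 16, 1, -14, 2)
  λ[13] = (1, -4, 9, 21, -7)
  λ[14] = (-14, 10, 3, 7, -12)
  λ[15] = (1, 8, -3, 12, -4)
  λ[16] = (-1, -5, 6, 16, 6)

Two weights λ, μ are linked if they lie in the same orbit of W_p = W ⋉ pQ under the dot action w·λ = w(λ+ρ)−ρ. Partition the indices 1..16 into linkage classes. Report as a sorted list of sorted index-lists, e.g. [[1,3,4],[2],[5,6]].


Type D_5, rank 5, |W|=1920; reorder rows/cols to standard.

Folding the 16 weights λ_j+ρ into Ā_29 (reps in the given 5-coord order):

  1: (12, 2, 2, 2, 1);  2: (12, 2, 2, 2, 1);  3: (12, 2, 2, 2, 1);  4: (2, 0, 1, 10, 6);  5: (12, 2, 2, 2, 1);  6: (0, 7, 4, 4, 3);  7: (0, 7, 4, 4, 3);  8: (2, 4, 2, 6, 4);  9: (0, 7, 4, 4, 3);  10: (12, 2, 2, 2, 1);  11: (2, 4, 2, 6, 4);  12: (0, 4, 2, 13, 3);  13: (0, 4, 2, 13, 3);  14: (4, 8, 0, 1, 2);  15: (0, 4, 2, 13, 3);  16: (0, 4, 2, 13, 3)

Linkage partition of the 16 weights (6 classes, p=29):

[[1, 2, 3, 5, 10], [4], [6, 7, 9], [8, 11], [12, 13, 15, 16], [14]]


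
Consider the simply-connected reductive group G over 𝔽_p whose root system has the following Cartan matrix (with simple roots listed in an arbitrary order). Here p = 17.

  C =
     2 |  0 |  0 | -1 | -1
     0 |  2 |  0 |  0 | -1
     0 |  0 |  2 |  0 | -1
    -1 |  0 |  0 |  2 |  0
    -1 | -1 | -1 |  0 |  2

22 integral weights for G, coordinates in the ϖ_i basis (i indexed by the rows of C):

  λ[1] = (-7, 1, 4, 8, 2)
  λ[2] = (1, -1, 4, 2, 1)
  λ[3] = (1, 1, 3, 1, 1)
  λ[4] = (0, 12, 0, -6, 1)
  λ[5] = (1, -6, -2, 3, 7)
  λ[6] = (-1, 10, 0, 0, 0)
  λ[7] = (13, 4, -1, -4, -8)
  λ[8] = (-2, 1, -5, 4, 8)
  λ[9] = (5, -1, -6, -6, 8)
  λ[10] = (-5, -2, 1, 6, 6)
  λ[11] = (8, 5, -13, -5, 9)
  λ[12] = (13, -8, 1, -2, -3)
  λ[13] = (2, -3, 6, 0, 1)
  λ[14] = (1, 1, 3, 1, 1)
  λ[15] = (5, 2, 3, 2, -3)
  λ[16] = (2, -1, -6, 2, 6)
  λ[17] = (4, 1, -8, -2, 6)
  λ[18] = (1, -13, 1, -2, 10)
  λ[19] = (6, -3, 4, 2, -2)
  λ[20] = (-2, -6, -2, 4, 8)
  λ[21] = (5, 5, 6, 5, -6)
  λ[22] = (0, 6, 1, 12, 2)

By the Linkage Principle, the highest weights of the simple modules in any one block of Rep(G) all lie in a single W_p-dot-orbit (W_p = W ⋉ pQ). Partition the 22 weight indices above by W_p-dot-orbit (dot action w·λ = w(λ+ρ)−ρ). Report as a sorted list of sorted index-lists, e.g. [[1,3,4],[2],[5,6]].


Type D_5, rank 5, |W|=1920; reorder rows/cols to standard.

Folding the 22 weights λ_j+ρ into Ā_17 (reps in the given 5-coord order):

  λ_1+ρ ↦ (3, 1, 2, 3, 2) · λ_2+ρ ↦ (2, 0, 5, 3, 2) · λ_3+ρ ↦ (2, 2, 4, 2, 2) · λ_4+ρ ↦ (0, 11, 1, 1, 1) · λ_5+ρ ↦ (1, 5, 1, 4, 2) · λ_6+ρ ↦ (0, 11, 1, 1, 1) · λ_7+ρ ↦ (2, 0, 5, 3, 2) · λ_8+ρ ↦ (2, 2, 4, 2, 2) · λ_9+ρ ↦ (2, 0, 5, 3, 2) · λ_10+ρ ↦ (3, 1, 2, 3, 2) · λ_11+ρ ↦ (2, 2, 4, 2, 2) · λ_12+ρ ↦ (3, 2, 7, 1, 0) · λ_13+ρ ↦ (3, 2, 7, 1, 0) · λ_14+ρ ↦ (2, 2, 4, 2, 2) · λ_15+ρ ↦ (3, 1, 2, 3, 2) · λ_16+ρ ↦ (2, 0, 5, 3, 2) · λ_17+ρ ↦ (3, 2, 7, 1, 0) · λ_18+ρ ↦ (0, 11, 1, 1, 1) · λ_19+ρ ↦ (3, 1, 2, 3, 2) · λ_20+ρ ↦ (1, 5, 1, 4, 2) · λ_21+ρ ↦ (3, 1, 2, 3, 2) · λ_22+ρ ↦ (3, 2, 7, 1, 0)

Grouping the 22 weights by Ā_17-representative: 6 linkage classes.

[[1, 10, 15, 19, 21], [2, 7, 9, 16], [3, 8, 11, 14], [4, 6, 18], [5, 20], [12, 13, 17, 22]]


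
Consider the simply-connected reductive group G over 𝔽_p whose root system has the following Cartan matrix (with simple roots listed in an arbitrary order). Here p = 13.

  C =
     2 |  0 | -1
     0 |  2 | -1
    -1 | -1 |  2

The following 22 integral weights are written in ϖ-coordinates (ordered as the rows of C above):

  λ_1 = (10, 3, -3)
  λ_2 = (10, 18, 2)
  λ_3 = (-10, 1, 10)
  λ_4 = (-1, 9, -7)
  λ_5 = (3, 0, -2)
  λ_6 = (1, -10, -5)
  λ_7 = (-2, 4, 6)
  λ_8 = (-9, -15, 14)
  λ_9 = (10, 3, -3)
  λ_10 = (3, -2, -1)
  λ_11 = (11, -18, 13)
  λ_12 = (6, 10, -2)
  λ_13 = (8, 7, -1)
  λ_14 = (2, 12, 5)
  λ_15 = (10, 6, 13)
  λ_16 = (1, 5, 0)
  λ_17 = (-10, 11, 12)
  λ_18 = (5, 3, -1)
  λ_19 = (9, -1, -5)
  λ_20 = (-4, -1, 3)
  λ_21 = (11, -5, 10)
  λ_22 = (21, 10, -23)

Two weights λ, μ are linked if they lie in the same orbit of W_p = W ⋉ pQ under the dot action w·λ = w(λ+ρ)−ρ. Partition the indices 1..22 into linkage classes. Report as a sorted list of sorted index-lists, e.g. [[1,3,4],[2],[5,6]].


Type A_3, rank 3, |W|=24; reorder rows/cols to standard.

Alcove-folded reps (p=13, 22 weights, presented ϖ-order):

    [1] (9, 2, 2)
    [2] (2, 6, 1)
    [3] (9, 2, 2)
    [4] (6, 4, 0)
    [5] (3, 0, 1)
    [6] (9, 2, 2)
    [7] (1, 5, 6)
    [8] (1, 5, 6)
    [9] (9, 2, 2)
    [10] (3, 0, 1)
    [11] (3, 0, 1)
    [12] (2, 6, 1)
    [13] (5, 4, 0)
    [14] (6, 4, 0)
    [15] (1, 5, 6)
    [16] (2, 6, 1)
    [17] (3, 0, 1)
    [18] (6, 4, 0)
    [19] (6, 4, 0)
    [20] (3, 0, 1)
    [21] (2, 6, 1)
    [22] (9, 2, 2)

Partition of {1..22} into 6 W_13-dot-orbits:

[[1, 3, 6, 9, 22], [2, 12, 16, 21], [4, 14, 18, 19], [5, 10, 11, 17, 20], [7, 8, 15], [13]]


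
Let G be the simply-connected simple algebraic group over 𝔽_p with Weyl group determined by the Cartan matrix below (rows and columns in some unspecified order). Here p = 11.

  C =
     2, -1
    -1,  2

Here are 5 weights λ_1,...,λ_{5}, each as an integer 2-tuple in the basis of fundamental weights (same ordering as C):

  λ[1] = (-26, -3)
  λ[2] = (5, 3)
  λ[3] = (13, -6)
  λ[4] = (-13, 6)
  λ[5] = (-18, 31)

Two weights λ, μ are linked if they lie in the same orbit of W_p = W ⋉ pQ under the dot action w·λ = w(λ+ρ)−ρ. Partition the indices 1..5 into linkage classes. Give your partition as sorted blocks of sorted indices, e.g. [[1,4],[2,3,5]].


Type A_2, rank 2, |W|=6; reorder rows/cols to standard.

Folding the 5 weights λ_j+ρ into Ā_11 (reps in the given 2-coord order):

  λ_1 → (6, 2);  λ_2 → (6, 4);  λ_3 → (6, 2);  λ_4 → (6, 4);  λ_5 → (6, 4)

Partition of {1..5} into 2 W_11-dot-orbits:

[[1, 3], [2, 4, 5]]


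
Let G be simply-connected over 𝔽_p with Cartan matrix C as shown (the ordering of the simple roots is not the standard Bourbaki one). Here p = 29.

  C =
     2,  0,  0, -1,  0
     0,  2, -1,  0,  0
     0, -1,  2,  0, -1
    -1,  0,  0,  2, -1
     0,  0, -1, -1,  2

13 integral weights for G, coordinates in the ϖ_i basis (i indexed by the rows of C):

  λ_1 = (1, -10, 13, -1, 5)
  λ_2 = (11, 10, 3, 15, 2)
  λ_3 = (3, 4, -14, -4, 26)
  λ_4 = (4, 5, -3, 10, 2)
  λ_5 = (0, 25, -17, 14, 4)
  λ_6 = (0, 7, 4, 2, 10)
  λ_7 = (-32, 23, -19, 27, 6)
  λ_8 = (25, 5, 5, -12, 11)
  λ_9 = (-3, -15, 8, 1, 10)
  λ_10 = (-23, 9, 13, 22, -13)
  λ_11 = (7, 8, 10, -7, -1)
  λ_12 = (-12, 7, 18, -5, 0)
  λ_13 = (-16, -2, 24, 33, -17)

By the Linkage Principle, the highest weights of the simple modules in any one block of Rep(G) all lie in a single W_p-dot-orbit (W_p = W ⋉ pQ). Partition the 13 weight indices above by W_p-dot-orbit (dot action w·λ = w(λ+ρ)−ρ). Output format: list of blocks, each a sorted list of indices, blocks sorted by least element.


Cartan matrix: type A_5 (|W|=720); un-permuting the 5 rows.

Ā_29 reps of the 13 weights (A_5, coords as presented):

  λ_1+ρ ↦ (2, 9, 5, 0, 6)
  λ_2+ρ ↦ (5, 4, 2, 11, 1)
  λ_3+ρ ↦ (1, 8, 5, 3, 11)
  λ_4+ρ ↦ (5, 4, 2, 11, 1)
  λ_5+ρ ↦ (1, 8, 5, 3, 11)
  λ_6+ρ ↦ (1, 8, 5, 3, 11)
  λ_7+ρ ↦ (5, 4, 2, 11, 1)
  λ_8+ρ ↦ (5, 4, 2, 11, 1)
  λ_9+ρ ↦ (2, 9, 5, 0, 6)
  λ_10+ρ ↦ (5, 4, 2, 11, 1)
  λ_11+ρ ↦ (2, 9, 5, 0, 6)
  λ_12+ρ ↦ (1, 8, 5, 3, 11)
  λ_13+ρ ↦ (1, 8, 5, 3, 11)

3 distinct reps among the 13 weights ⇒ 3 W_29-linkage classes:

[[1, 9, 11], [2, 4, 7, 8, 10], [3, 5, 6, 12, 13]]


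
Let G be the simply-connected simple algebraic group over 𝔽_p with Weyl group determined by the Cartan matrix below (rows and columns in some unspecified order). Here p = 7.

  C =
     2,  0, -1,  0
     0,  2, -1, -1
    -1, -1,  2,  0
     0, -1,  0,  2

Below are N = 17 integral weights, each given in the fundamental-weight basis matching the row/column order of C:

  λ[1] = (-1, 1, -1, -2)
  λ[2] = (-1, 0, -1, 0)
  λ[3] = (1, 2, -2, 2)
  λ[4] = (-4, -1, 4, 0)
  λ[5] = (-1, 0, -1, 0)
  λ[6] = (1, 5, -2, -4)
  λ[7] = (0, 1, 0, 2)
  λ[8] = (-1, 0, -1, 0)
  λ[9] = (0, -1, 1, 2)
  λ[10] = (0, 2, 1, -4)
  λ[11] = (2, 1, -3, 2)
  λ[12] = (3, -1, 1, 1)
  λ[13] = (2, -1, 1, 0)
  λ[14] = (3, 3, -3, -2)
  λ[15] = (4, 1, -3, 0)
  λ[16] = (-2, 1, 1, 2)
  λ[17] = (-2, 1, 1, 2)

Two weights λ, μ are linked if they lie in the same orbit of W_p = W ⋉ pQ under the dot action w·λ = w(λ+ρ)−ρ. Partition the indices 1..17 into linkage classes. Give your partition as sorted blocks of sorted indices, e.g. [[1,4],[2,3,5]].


Type A_4, rank 4, |W|=120; reorder rows/cols to standard.

λ_j+ρ reflected into Ā_7 (⟨·,θ^∨⟩≤7); 4-tuples as given:

  λ_1+ρ ↦ (0, 1, 0, 1)
  λ_2+ρ ↦ (0, 1, 0, 1)
  λ_3+ρ ↦ (1, 2, 1, 3)
  λ_4+ρ ↦ (3, 0, 2, 1)
  λ_5+ρ ↦ (0, 1, 0, 1)
  λ_6+ρ ↦ (1, 2, 1, 3)
  λ_7+ρ ↦ (1, 2, 1, 3)
  λ_8+ρ ↦ (0, 1, 0, 1)
  λ_9+ρ ↦ (1, 0, 2, 3)
  λ_10+ρ ↦ (1, 0, 2, 3)
  λ_11+ρ ↦ (1, 0, 2, 3)
  λ_12+ρ ↦ (3, 0, 2, 1)
  λ_13+ρ ↦ (3, 0, 2, 1)
  λ_14+ρ ↦ (2, 1, 2, 1)
  λ_15+ρ ↦ (3, 0, 2, 1)
  λ_16+ρ ↦ (1, 2, 1, 3)
  λ_17+ρ ↦ (1, 2, 1, 3)

Grouping the 17 weights by Ā_7-representative: 5 linkage classes.

[[1, 2, 5, 8], [3, 6, 7, 16, 17], [4, 12, 13, 15], [9, 10, 11], [14]]


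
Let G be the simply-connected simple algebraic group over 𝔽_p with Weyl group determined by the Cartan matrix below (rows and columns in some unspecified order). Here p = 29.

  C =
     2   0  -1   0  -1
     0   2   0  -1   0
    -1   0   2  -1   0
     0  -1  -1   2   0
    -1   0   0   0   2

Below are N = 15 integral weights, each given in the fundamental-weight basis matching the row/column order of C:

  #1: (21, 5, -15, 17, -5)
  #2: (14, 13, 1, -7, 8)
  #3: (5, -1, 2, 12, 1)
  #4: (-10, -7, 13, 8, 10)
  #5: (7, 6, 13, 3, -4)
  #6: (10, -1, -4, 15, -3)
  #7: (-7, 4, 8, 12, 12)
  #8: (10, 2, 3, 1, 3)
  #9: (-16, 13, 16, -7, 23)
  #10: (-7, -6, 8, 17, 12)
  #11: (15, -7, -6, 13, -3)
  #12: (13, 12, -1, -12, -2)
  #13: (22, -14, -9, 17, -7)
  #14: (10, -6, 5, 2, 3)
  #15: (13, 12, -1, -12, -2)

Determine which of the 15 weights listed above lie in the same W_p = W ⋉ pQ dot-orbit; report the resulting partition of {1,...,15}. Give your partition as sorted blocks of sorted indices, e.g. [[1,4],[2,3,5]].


Type A_5, rank 5, |W|=720; reorder rows/cols to standard.

Folding the 15 weights λ_j+ρ into Ā_29 (reps in the given 5-coord order):

  [1] (4, 3, 14, 4, 1)
  [2] (11, 3, 4, 2, 4)
  [3] (6, 0, 3, 13, 2)
  [4] (9, 6, 5, 3, 2)
  [5] (4, 3, 14, 4, 1)
  [6] (6, 0, 3, 13, 2)
  [7] (6, 0, 3, 13, 2)
  [8] (11, 3, 4, 2, 4)
  [9] (11, 3, 4, 2, 4)
  [10] (6, 0, 3, 13, 2)
  [11] (9, 6, 5, 3, 2)
  [12] (2, 2, 11, 0, 1)
  [13] (9, 6, 5, 3, 2)
  [14] (11, 3, 4, 2, 4)
  [15] (2, 2, 11, 0, 1)

Grouping the 15 weights by Ā_29-representative: 5 linkage classes.

[[1, 5], [2, 8, 9, 14], [3, 6, 7, 10], [4, 11, 13], [12, 15]]
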